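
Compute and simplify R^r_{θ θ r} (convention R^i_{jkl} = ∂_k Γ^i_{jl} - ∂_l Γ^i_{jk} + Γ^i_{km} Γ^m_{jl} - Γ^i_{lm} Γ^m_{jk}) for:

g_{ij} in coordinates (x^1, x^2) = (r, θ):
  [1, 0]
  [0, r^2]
Non-zero Christoffel symbols (Γ^k_{ij} = Γ^k_{ji}):
Γ^r_{θ θ} = -r
Γ^θ_{r θ} = 1/r
R^r_{θ θ r} = ∂_θ Γ^r_{θ r} - ∂_r Γ^r_{θ θ} + Γ^r_{θ m} Γ^m_{θ r} - Γ^r_{r m} Γ^m_{θ θ}
  = (0) - (-1) + (-1) - (0) = 0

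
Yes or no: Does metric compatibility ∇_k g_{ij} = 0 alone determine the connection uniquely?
One also needs vanishing torsion; metric compatibility plus torsion-freeness singles out the Levi-Civita connection.
No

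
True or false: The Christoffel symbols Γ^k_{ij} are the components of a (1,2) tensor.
Under a change of coordinates Γ picks up an inhomogeneous term ∂²x/∂x'∂x'; e.g. Γ = 0 in Cartesian coordinates but Γ^r_{θθ} = -r in polar coordinates on the same flat plane.
False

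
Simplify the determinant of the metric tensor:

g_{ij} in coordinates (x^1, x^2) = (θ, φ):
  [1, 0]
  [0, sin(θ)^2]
For a 2×2 metric: det(g) = g_{11}·g_{22} - g_{12}·g_{21}
= (1)·(sin(θ)^2) - (0)·(0)
= sin(θ)^2 - 0
det(g) = sin(θ)^2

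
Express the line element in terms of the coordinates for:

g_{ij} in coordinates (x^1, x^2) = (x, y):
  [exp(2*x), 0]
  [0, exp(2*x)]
ds^2 = g_{ij} dx^i dx^j; only the non-zero components contribute.
ds^2 = exp(2*x) dx^2 + exp(2*x) dy^2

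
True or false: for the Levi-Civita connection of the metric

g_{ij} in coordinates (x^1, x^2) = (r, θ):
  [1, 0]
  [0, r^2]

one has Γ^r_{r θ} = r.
Γ^r_{r θ} = (1/2) g^{rr} (∂_r g_{rθ} + ∂_θ g_{rr} - ∂_r g_{rθ}) = (1/2)(1)((0) + (0) - (0)) = 0
This differs from the proposed value r.
False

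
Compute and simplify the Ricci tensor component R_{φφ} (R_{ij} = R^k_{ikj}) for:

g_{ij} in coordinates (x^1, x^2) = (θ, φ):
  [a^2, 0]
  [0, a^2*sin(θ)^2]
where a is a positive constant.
Non-zero Christoffel symbols (Γ^k_{ij} = Γ^k_{ji}):
Γ^θ_{φ φ} = -sin(2*θ)/2
Γ^φ_{θ φ} = 1/tan(θ)
R^θ_{φ θ φ} = ∂_θ Γ^θ_{φ φ} - ∂_φ Γ^θ_{φ θ} + Γ^θ_{θ m} Γ^m_{φ φ} - Γ^θ_{φ m} Γ^m_{φ θ}
  = (-cos(2*θ)) - (0) + (0) - (-cos(θ)^2) = sin(θ)^2
R^φ_{φ φ φ} = 0 (a repeated index in an antisymmetric pair)
R_{φφ} = R^θ_{φ θ φ} + R^φ_{φ φ φ} = (sin(θ)^2) + (0) = sin(θ)^2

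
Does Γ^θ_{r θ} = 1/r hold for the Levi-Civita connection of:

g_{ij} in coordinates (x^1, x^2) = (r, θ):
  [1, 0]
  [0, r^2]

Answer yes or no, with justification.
Γ^θ_{r θ} = (1/2) g^{θθ} (∂_r g_{θθ} + ∂_θ g_{θr} - ∂_θ g_{rθ}) = (1/2)(1/r^2)((2*r) + (0) - (0)) = 1/r
This equals the proposed value 1/r.
Yes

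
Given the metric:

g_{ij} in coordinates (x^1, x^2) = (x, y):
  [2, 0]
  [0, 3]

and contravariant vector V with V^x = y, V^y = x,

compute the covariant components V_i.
V_i = g_{ij} V^j:
V_x = (2)(y) + (0)(x) = 2*y
V_y = (0)(y) + (3)(x) = 3*x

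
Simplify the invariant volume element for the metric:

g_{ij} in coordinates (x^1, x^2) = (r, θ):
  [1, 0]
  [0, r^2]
det(g) = r^2
√|det(g)| = r
Volume element: dV = r dr dθ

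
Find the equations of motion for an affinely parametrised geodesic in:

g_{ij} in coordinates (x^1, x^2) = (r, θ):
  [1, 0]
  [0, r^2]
Geodesic equation: d^2x^k/dλ^2 + Γ^k_{ij} (dx^i/dλ)(dx^j/dλ) = 0.
Non-zero Christoffel symbols:
Γ^r_{θ θ} = -r
Γ^θ_{r θ} = 1/r
Substituting (the symmetric pair Γ^k_{ij}, Γ^k_{ji} combines into a factor 2):
d^2r/dλ^2 - r (dθ/dλ)^2 = 0
d^2θ/dλ^2 + (2/r) (dr/dλ)(dθ/dλ) = 0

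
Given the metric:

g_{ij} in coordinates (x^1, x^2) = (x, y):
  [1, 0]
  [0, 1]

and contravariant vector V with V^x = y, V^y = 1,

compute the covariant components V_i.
V_i = g_{ij} V^j:
V_x = (1)(y) + (0)(1) = y
V_y = (0)(y) + (1)(1) = 1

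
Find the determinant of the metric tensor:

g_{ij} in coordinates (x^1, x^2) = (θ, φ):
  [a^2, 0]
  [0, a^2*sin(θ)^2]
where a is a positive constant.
For a 2×2 metric: det(g) = g_{11}·g_{22} - g_{12}·g_{21}
= (a^2)·(a^2*sin(θ)^2) - (0)·(0)
= a^4*sin(θ)^2 - 0
det(g) = a^4*sin(θ)^2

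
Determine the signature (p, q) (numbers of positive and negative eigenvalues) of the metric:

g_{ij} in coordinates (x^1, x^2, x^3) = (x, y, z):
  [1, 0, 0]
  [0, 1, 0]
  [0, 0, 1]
The metric is diagonal, so its eigenvalues are the diagonal entries: 1, 1, 1 (at a generic point, where coordinate-dependent entries are positive).
3 positive, 0 negative.
(3, 0) - Riemannian (positive definite)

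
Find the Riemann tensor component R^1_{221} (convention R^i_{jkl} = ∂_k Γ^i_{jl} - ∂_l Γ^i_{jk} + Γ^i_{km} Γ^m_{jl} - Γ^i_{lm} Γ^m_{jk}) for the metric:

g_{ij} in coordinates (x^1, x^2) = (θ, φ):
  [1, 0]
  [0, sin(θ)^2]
Non-zero Christoffel symbols (Γ^k_{ij} = Γ^k_{ji}):
Γ^θ_{φ φ} = -sin(2*θ)/2
Γ^φ_{θ φ} = 1/tan(θ)
R^θ_{φ φ θ} = ∂_φ Γ^θ_{φ θ} - ∂_θ Γ^θ_{φ φ} + Γ^θ_{φ m} Γ^m_{φ θ} - Γ^θ_{θ m} Γ^m_{φ φ}
  = (0) - (-cos(2*θ)) + (-cos(θ)^2) - (0) = -sin(θ)^2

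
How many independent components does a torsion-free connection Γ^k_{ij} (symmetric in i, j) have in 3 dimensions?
Γ^k_{ij} has n choices for the upper index and n(n+1)/2 independent symmetric lower index pairs.
Total = 3 × 3×4/2 = 3 × 6 = 18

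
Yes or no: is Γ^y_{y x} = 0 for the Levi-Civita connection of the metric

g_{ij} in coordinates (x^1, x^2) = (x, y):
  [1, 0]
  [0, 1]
Γ^y_{y x} = (1/2) g^{yy} (∂_y g_{yx} + ∂_x g_{yy} - ∂_y g_{yx}) = (1/2)(1)((0) + (0) - (0)) = 0
This equals the proposed value 0.
Yes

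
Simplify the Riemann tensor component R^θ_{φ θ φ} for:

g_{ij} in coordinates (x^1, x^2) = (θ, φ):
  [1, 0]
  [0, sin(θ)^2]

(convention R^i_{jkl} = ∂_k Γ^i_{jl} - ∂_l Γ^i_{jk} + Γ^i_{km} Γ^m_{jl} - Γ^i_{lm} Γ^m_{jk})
Non-zero Christoffel symbols (Γ^k_{ij} = Γ^k_{ji}):
Γ^θ_{φ φ} = -sin(2*θ)/2
Γ^φ_{θ φ} = 1/tan(θ)
R^θ_{φ θ φ} = ∂_θ Γ^θ_{φ φ} - ∂_φ Γ^θ_{φ θ} + Γ^θ_{θ m} Γ^m_{φ φ} - Γ^θ_{φ m} Γ^m_{φ θ}
  = (-cos(2*θ)) - (0) + (0) - (-cos(θ)^2) = sin(θ)^2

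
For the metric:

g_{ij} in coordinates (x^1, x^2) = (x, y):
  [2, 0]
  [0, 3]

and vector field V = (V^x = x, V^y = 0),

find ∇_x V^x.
All Christoffel symbols are zero.
∇_x V^x = ∂_x V^x + Γ^x_{x j} V^j
  = (1) + (0)(x) + (0)(0)
  = 1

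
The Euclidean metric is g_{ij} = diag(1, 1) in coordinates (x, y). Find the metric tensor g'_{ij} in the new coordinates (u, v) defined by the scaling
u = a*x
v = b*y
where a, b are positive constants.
Invert the transformation: x = u/a, y = v/b
g'_{ij} = (∂x^k/∂x'^i)(∂x^l/∂x'^j) g_{kl}; with g_{kl} = δ_{kl} this is Σ_k (∂x^k/∂x'^i)(∂x^k/∂x'^j).
Jacobian: ∂x/∂u = 1/a, ∂x/∂v = 0, ∂y/∂u = 0, ∂y/∂v = 1/b
g'_{uu} = (1/a)(1/a) + (0)(0) = 1/a^2
g'_{uv} = (1/a)(0) + (0)(1/b) = 0
g'_{vv} = (0)(0) + (1/b)(1/b) = 1/b^2
g'_{ij} = diag(1/a^2, 1/b^2)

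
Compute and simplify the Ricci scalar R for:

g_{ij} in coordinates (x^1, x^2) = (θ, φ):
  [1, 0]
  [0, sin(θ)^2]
Non-zero Christoffel symbols (Γ^k_{ij} = Γ^k_{ji}):
Γ^θ_{φ φ} = -sin(2*θ)/2
Γ^φ_{θ φ} = 1/tan(θ)
Ricci tensor (R_{ij} = R^k_{ikj}): R_{θθ} = 1, R_{θφ} = 0, R_{φφ} = sin(θ)^2
Inverse metric: g^{θθ} = 1, g^{φφ} = 1/sin(θ)^2
R = g^{ij} R_{ij} = (1)(1) + (1/sin(θ)^2)(sin(θ)^2) = 2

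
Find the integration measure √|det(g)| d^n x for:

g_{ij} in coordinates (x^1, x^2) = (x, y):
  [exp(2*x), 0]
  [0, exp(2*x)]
det(g) = exp(4*x)
√|det(g)| = exp(2*x)
Volume element: dV = exp(2*x) dx dy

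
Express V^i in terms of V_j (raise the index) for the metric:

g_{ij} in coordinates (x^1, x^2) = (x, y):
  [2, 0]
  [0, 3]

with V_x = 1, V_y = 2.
Inverse metric (diagonal): g^{xx} = 1/2, g^{yy} = 1/3
V^i = g^{ij} V_j:
V^x = (1/2)(1) + (0)(2) = 1/2
V^y = (0)(1) + (1/3)(2) = 2/3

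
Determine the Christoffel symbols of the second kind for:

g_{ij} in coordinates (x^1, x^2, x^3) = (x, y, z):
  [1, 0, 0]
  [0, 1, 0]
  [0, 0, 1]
Using Γ^k_{ij} = (1/2) g^{km} (∂_i g_{mj} + ∂_j g_{mi} - ∂_m g_{ij}); the metric is diagonal, so only the m = k term contributes.
Every metric component is constant, so all ∂_m g_{ij} = 0 and every Christoffel symbol vanishes.
All Christoffel symbols are zero.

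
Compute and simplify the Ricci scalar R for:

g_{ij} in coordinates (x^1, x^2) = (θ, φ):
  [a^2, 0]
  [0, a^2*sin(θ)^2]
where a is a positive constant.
Non-zero Christoffel symbols (Γ^k_{ij} = Γ^k_{ji}):
Γ^θ_{φ φ} = -sin(2*θ)/2
Γ^φ_{θ φ} = 1/tan(θ)
Ricci tensor (R_{ij} = R^k_{ikj}): R_{θθ} = 1, R_{θφ} = 0, R_{φφ} = sin(θ)^2
Inverse metric: g^{θθ} = 1/a^2, g^{φφ} = 1/(a^2*sin(θ)^2)
R = g^{ij} R_{ij} = (1/a^2)(1) + (1/(a^2*sin(θ)^2))(sin(θ)^2) = 2/a^2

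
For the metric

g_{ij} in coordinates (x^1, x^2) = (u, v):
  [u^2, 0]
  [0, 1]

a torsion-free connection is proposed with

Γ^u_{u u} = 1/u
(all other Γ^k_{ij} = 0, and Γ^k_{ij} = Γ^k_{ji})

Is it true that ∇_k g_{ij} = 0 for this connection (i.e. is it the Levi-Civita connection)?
Using ∇_k g_{ij} = ∂_k g_{ij} - Γ^m_{ki} g_{mj} - Γ^m_{kj} g_{im}:
e.g. ∇_u g_{uu} = (2*u) - (u) - (u) = 0
Every component ∇_k g_{ij} vanishes: the connection is metric compatible.
Yes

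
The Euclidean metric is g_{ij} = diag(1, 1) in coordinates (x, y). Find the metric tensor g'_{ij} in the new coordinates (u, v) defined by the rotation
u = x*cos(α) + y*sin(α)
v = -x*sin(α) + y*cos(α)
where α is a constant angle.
Invert the transformation: x = u*cos(α) - v*sin(α), y = u*sin(α) + v*cos(α)
g'_{ij} = (∂x^k/∂x'^i)(∂x^l/∂x'^j) g_{kl}; with g_{kl} = δ_{kl} this is Σ_k (∂x^k/∂x'^i)(∂x^k/∂x'^j).
Jacobian: ∂x/∂u = cos(α), ∂x/∂v = -sin(α), ∂y/∂u = sin(α), ∂y/∂v = cos(α)
g'_{uu} = (cos(α))(cos(α)) + (sin(α))(sin(α)) = 1
g'_{uv} = (cos(α))(-sin(α)) + (sin(α))(cos(α)) = 0
g'_{vv} = (-sin(α))(-sin(α)) + (cos(α))(cos(α)) = 1
g'_{ij} = diag(1, 1)
The Euclidean metric is invariant under rotations.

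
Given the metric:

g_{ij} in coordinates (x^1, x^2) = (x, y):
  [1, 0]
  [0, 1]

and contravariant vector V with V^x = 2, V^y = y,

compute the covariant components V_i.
V_i = g_{ij} V^j:
V_x = (1)(2) + (0)(y) = 2
V_y = (0)(2) + (1)(y) = y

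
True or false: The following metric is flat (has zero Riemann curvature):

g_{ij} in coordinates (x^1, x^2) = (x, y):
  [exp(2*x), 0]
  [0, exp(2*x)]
Non-zero Christoffel symbols:
Γ^x_{x x} = 1
Γ^x_{y y} = -1
Γ^y_{x y} = 1
Ricci tensor: R_{xx} = 0, R_{xy} = 0, R_{yy} = 0
All R_{ij} vanish; in 2 dimensions the Riemann tensor is fully determined by the Ricci tensor, so R^i_{jkl} = 0: the metric is flat (curvilinear coordinates on flat space).
True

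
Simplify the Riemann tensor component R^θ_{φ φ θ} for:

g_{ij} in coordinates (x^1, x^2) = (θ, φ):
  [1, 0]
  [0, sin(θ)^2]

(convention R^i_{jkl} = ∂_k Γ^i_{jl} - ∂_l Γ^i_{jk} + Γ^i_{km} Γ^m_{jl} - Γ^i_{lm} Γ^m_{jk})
Non-zero Christoffel symbols (Γ^k_{ij} = Γ^k_{ji}):
Γ^θ_{φ φ} = -sin(2*θ)/2
Γ^φ_{θ φ} = 1/tan(θ)
R^θ_{φ φ θ} = ∂_φ Γ^θ_{φ θ} - ∂_θ Γ^θ_{φ φ} + Γ^θ_{φ m} Γ^m_{φ θ} - Γ^θ_{θ m} Γ^m_{φ φ}
  = (0) - (-cos(2*θ)) + (-cos(θ)^2) - (0) = -sin(θ)^2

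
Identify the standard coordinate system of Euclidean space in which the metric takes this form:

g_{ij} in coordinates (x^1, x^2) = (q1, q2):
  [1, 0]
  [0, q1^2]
The line element ds^2 = dq1^2 + q1^2 dq2^2 is dr^2 + r^2 dθ^2 with q1 = r, q2 = θ.
polar coordinates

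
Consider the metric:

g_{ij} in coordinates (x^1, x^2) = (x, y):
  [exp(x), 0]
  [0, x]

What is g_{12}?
With x^1 = x, x^2 = y, g_{12} = g_{xy} is the row-1, column-2 entry of the matrix.
g_{12} = 0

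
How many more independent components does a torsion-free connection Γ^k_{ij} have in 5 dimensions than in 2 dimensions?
Independent components in n dimensions: n × n(n+1)/2 = n^2(n+1)/2.
5D: 5 × 15 = 75
2D: 2 × 3 = 6
Difference = 75 - 6 = 69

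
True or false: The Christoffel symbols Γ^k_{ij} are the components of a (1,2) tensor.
Under a change of coordinates Γ picks up an inhomogeneous term ∂²x/∂x'∂x'; e.g. Γ = 0 in Cartesian coordinates but Γ^r_{θθ} = -r in polar coordinates on the same flat plane.
False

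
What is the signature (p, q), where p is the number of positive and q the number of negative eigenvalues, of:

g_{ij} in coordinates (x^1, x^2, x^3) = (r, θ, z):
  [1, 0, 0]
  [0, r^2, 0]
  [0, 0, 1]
The metric is diagonal, so its eigenvalues are the diagonal entries: 1, r^2, 1 (at a generic point, where coordinate-dependent entries are positive).
3 positive, 0 negative.
(3, 0) - Riemannian (positive definite)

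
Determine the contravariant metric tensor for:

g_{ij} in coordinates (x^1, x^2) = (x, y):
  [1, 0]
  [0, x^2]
The metric is diagonal, so g^{ij} is diagonal with entries 1/g_{ii}: diag(1, 1/(x^2)).
g^{ij}:
  [1, 0]
  [0, 1/x^2]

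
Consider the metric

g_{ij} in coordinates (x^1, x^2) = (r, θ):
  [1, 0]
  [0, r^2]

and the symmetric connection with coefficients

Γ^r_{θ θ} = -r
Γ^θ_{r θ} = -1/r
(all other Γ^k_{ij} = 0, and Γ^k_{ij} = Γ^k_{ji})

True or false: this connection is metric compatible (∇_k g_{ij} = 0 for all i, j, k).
Using ∇_k g_{ij} = ∂_k g_{ij} - Γ^m_{ki} g_{mj} - Γ^m_{kj} g_{im}:
∇_θ g_{rθ} = (0) - (-r) - (-r) = 2*r ≠ 0
So the connection is not metric compatible (it is not the Levi-Civita connection).
False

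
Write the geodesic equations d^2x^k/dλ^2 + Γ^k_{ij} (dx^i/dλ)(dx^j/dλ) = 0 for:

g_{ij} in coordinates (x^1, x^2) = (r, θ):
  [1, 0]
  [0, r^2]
Geodesic equation: d^2x^k/dλ^2 + Γ^k_{ij} (dx^i/dλ)(dx^j/dλ) = 0.
Non-zero Christoffel symbols:
Γ^r_{θ θ} = -r
Γ^θ_{r θ} = 1/r
Substituting (the symmetric pair Γ^k_{ij}, Γ^k_{ji} combines into a factor 2):
d^2r/dλ^2 - r (dθ/dλ)^2 = 0
d^2θ/dλ^2 + (2/r) (dr/dλ)(dθ/dλ) = 0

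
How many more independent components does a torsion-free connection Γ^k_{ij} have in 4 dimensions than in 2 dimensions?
Independent components in n dimensions: n × n(n+1)/2 = n^2(n+1)/2.
4D: 4 × 10 = 40
2D: 2 × 3 = 6
Difference = 40 - 6 = 34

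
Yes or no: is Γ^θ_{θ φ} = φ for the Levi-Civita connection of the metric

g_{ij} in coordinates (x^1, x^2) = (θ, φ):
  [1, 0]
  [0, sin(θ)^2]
Γ^θ_{θ φ} = (1/2) g^{θθ} (∂_θ g_{θφ} + ∂_φ g_{θθ} - ∂_θ g_{θφ}) = (1/2)(1)((0) + (0) - (0)) = 0
This differs from the proposed value φ.
No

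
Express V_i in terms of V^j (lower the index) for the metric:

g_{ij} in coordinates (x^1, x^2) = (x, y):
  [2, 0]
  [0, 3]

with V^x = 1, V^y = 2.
V_i = g_{ij} V^j:
V_x = (2)(1) + (0)(2) = 2
V_y = (0)(1) + (3)(2) = 6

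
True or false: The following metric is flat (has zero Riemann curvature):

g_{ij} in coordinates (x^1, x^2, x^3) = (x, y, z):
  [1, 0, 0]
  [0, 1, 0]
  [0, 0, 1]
All metric components are constant, so every Christoffel symbol vanishes and R^i_{jkl} = 0.
True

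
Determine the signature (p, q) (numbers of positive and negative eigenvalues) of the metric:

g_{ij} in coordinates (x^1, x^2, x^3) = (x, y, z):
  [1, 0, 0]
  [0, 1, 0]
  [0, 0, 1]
The metric is diagonal, so its eigenvalues are the diagonal entries: 1, 1, 1 (at a generic point, where coordinate-dependent entries are positive).
3 positive, 0 negative.
(3, 0) - Riemannian (positive definite)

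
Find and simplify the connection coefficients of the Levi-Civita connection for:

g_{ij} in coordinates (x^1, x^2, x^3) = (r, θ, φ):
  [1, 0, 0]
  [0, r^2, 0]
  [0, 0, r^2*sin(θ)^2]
Using Γ^k_{ij} = (1/2) g^{km} (∂_i g_{mj} + ∂_j g_{mi} - ∂_m g_{ij}); the metric is diagonal, so only the m = k term contributes.
Non-zero symbols (using the symmetry Γ^k_{ij} = Γ^k_{ji}):
Γ^r_{θ θ} = (1/2) g^{rr} (∂_θ g_{rθ} + ∂_θ g_{rθ} - ∂_r g_{θθ}) = (1/2)(1)((0) + (0) - (2*r)) = -r
Γ^r_{φ φ} = (1/2) g^{rr} (∂_φ g_{rφ} + ∂_φ g_{rφ} - ∂_r g_{φφ}) = (1/2)(1)((0) + (0) - (2*r*sin(θ)^2)) = -r*sin(θ)^2
Γ^θ_{r θ} = (1/2) g^{θθ} (∂_r g_{θθ} + ∂_θ g_{θr} - ∂_θ g_{rθ}) = (1/2)(1/r^2)((2*r) + (0) - (0)) = 1/r
Γ^θ_{φ φ} = (1/2) g^{θθ} (∂_φ g_{θφ} + ∂_φ g_{θφ} - ∂_θ g_{φφ}) = (1/2)(1/r^2)((0) + (0) - (r^2*sin(2*θ))) = -sin(2*θ)/2
Γ^φ_{r φ} = (1/2) g^{φφ} (∂_r g_{φφ} + ∂_φ g_{φr} - ∂_φ g_{rφ}) = (1/2)(1/(r^2*sin(θ)^2))((2*r*sin(θ)^2) + (0) - (0)) = 1/r
Γ^φ_{θ φ} = (1/2) g^{φφ} (∂_θ g_{φφ} + ∂_φ g_{φθ} - ∂_φ g_{θφ}) = (1/2)(1/(r^2*sin(θ)^2))((r^2*sin(2*θ)) + (0) - (0)) = 1/tan(θ)
All other Christoffel symbols are zero.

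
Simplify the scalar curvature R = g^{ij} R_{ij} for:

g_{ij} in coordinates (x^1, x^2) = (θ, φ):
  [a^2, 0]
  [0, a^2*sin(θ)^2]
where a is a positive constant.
Non-zero Christoffel symbols (Γ^k_{ij} = Γ^k_{ji}):
Γ^θ_{φ φ} = -sin(2*θ)/2
Γ^φ_{θ φ} = 1/tan(θ)
Ricci tensor (R_{ij} = R^k_{ikj}): R_{θθ} = 1, R_{θφ} = 0, R_{φφ} = sin(θ)^2
Inverse metric: g^{θθ} = 1/a^2, g^{φφ} = 1/(a^2*sin(θ)^2)
R = g^{ij} R_{ij} = (1/a^2)(1) + (1/(a^2*sin(θ)^2))(sin(θ)^2) = 2/a^2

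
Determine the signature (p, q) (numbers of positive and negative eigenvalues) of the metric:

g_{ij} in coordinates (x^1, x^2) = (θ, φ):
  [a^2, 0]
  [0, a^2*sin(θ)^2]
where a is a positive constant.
The metric is diagonal, so its eigenvalues are the diagonal entries: a^2, a^2*sin(θ)^2 (at a generic point, where coordinate-dependent entries are positive).
2 positive, 0 negative.
(2, 0) - Riemannian (positive definite)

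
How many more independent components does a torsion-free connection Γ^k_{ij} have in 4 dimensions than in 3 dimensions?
Independent components in n dimensions: n × n(n+1)/2 = n^2(n+1)/2.
4D: 4 × 10 = 40
3D: 3 × 6 = 18
Difference = 40 - 18 = 22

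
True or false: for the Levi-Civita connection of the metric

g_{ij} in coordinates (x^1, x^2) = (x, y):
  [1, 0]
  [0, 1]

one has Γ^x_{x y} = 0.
Γ^x_{x y} = (1/2) g^{xx} (∂_x g_{xy} + ∂_y g_{xx} - ∂_x g_{xy}) = (1/2)(1)((0) + (0) - (0)) = 0
This equals the proposed value 0.
True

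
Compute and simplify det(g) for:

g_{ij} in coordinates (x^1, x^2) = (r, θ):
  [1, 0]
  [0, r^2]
For a 2×2 metric: det(g) = g_{11}·g_{22} - g_{12}·g_{21}
= (1)·(r^2) - (0)·(0)
= r^2 - 0
det(g) = r^2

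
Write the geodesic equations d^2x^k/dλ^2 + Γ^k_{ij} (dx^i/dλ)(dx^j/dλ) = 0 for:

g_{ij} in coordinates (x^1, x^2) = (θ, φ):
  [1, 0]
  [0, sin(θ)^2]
Geodesic equation: d^2x^k/dλ^2 + Γ^k_{ij} (dx^i/dλ)(dx^j/dλ) = 0.
Non-zero Christoffel symbols:
Γ^θ_{φ φ} = -sin(2*θ)/2
Γ^φ_{θ φ} = 1/tan(θ)
Substituting (the symmetric pair Γ^k_{ij}, Γ^k_{ji} combines into a factor 2):
d^2θ/dλ^2 - (sin(2*θ)/2) (dφ/dλ)^2 = 0
d^2φ/dλ^2 + (2/tan(θ)) (dθ/dλ)(dφ/dλ) = 0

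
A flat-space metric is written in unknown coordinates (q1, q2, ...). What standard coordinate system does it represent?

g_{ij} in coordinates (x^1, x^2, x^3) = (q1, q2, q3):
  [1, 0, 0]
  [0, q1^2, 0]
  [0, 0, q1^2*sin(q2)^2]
The line element ds^2 = dq1^2 + q1^2 dq2^2 + q1^2 sin(q2)^2 dq3^2 is dr^2 + r^2 dθ^2 + r^2 sin(θ)^2 dφ^2 with q1 = r, q2 = θ, q3 = φ.
spherical coordinates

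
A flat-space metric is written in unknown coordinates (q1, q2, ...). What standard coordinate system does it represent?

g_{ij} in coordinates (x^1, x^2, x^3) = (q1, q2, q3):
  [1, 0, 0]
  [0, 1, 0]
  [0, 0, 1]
All components are constant and the metric is the identity, i.e. orthonormal rectilinear coordinates.
Cartesian (3D) coordinates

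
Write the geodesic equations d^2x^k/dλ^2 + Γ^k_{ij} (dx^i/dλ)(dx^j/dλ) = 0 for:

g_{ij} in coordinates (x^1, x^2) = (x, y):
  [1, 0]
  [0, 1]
Geodesic equation: d^2x^k/dλ^2 + Γ^k_{ij} (dx^i/dλ)(dx^j/dλ) = 0.
All Christoffel symbols vanish, so the geodesics are straight lines:
d^2x/dλ^2 = 0
d^2y/dλ^2 = 0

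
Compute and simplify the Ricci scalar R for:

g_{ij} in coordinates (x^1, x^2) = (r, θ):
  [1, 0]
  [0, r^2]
Non-zero Christoffel symbols (Γ^k_{ij} = Γ^k_{ji}):
Γ^r_{θ θ} = -r
Γ^θ_{r θ} = 1/r
Ricci tensor (R_{ij} = R^k_{ikj}): R_{rr} = 0, R_{rθ} = 0, R_{θθ} = 0
Inverse metric: g^{rr} = 1, g^{θθ} = 1/r^2
R = g^{ij} R_{ij} = (1)(0) + (1/r^2)(0) = 0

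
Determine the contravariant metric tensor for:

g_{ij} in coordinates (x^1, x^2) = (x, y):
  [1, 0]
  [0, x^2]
The metric is diagonal, so g^{ij} is diagonal with entries 1/g_{ii}: diag(1, 1/(x^2)).
g^{ij}:
  [1, 0]
  [0, 1/x^2]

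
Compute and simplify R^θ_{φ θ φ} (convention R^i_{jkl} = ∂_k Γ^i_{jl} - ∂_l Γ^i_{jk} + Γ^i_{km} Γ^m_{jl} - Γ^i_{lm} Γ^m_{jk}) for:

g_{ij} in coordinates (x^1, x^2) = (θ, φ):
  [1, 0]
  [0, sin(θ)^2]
Non-zero Christoffel symbols (Γ^k_{ij} = Γ^k_{ji}):
Γ^θ_{φ φ} = -sin(2*θ)/2
Γ^φ_{θ φ} = 1/tan(θ)
R^θ_{φ θ φ} = ∂_θ Γ^θ_{φ φ} - ∂_φ Γ^θ_{φ θ} + Γ^θ_{θ m} Γ^m_{φ φ} - Γ^θ_{φ m} Γ^m_{φ θ}
  = (-cos(2*θ)) - (0) + (0) - (-cos(θ)^2) = sin(θ)^2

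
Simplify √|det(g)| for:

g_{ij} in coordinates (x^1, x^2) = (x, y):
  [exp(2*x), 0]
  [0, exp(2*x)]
det(g) = exp(4*x)
√|det(g)| = exp(2*x)
Volume element: dV = exp(2*x) dx dy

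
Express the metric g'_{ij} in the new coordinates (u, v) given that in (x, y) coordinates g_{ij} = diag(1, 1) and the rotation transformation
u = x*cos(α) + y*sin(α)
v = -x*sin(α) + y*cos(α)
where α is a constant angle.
Invert the transformation: x = u*cos(α) - v*sin(α), y = u*sin(α) + v*cos(α)
g'_{ij} = (∂x^k/∂x'^i)(∂x^l/∂x'^j) g_{kl}; with g_{kl} = δ_{kl} this is Σ_k (∂x^k/∂x'^i)(∂x^k/∂x'^j).
Jacobian: ∂x/∂u = cos(α), ∂x/∂v = -sin(α), ∂y/∂u = sin(α), ∂y/∂v = cos(α)
g'_{uu} = (cos(α))(cos(α)) + (sin(α))(sin(α)) = 1
g'_{uv} = (cos(α))(-sin(α)) + (sin(α))(cos(α)) = 0
g'_{vv} = (-sin(α))(-sin(α)) + (cos(α))(cos(α)) = 1
g'_{ij} = diag(1, 1)
The Euclidean metric is invariant under rotations.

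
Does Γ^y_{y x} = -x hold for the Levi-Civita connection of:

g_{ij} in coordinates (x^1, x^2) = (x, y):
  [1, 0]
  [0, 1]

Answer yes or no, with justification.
Γ^y_{y x} = (1/2) g^{yy} (∂_y g_{yx} + ∂_x g_{yy} - ∂_y g_{yx}) = (1/2)(1)((0) + (0) - (0)) = 0
This differs from the proposed value -x.
No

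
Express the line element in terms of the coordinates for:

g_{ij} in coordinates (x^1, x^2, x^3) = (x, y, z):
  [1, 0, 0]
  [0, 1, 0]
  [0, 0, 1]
ds^2 = g_{ij} dx^i dx^j; only the non-zero components contribute.
ds^2 = dx^2 + dy^2 + dz^2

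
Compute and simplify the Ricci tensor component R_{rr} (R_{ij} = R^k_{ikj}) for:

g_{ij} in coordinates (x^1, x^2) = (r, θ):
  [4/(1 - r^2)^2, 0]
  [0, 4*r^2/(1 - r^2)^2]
Non-zero Christoffel symbols (Γ^k_{ij} = Γ^k_{ji}):
Γ^r_{r r} = 2*r/(1 - r^2)
Γ^r_{θ θ} = (r^3 + r)/(r^2 - 1)
Γ^θ_{r θ} = (-r^2 - 1)/(r^3 - r)
R^r_{r r r} = 0 (a repeated index in an antisymmetric pair)
R^θ_{r θ r} = ∂_θ Γ^θ_{r r} - ∂_r Γ^θ_{r θ} + Γ^θ_{θ m} Γ^m_{r r} - Γ^θ_{r m} Γ^m_{r θ}
  = (0) - ((r^4 + 4*r^2 - 1)/(r^3 - r)^2) + (2*(r^2 + 1)/(r^2 - 1)^2) - ((r^2 + 1)^2/(r^3 - r)^2) = -4/(r^2 - 1)^2
R_{rr} = R^r_{r r r} + R^θ_{r θ r} = (0) + (-4/(r^2 - 1)^2) = -4/(r^2 - 1)^2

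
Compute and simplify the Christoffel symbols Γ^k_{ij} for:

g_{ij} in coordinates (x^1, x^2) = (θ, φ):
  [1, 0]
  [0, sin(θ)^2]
Using Γ^k_{ij} = (1/2) g^{km} (∂_i g_{mj} + ∂_j g_{mi} - ∂_m g_{ij}); the metric is diagonal, so only the m = k term contributes.
Non-zero symbols (using the symmetry Γ^k_{ij} = Γ^k_{ji}):
Γ^θ_{φ φ} = (1/2) g^{θθ} (∂_φ g_{θφ} + ∂_φ g_{θφ} - ∂_θ g_{φφ}) = (1/2)(1)((0) + (0) - (sin(2*θ))) = -sin(2*θ)/2
Γ^φ_{θ φ} = (1/2) g^{φφ} (∂_θ g_{φφ} + ∂_φ g_{φθ} - ∂_φ g_{θφ}) = (1/2)(1/sin(θ)^2)((sin(2*θ)) + (0) - (0)) = 1/tan(θ)
All other Christoffel symbols are zero.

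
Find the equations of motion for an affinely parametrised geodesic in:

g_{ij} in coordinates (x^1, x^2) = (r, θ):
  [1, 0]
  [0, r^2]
Geodesic equation: d^2x^k/dλ^2 + Γ^k_{ij} (dx^i/dλ)(dx^j/dλ) = 0.
Non-zero Christoffel symbols:
Γ^r_{θ θ} = -r
Γ^θ_{r θ} = 1/r
Substituting (the symmetric pair Γ^k_{ij}, Γ^k_{ji} combines into a factor 2):
d^2r/dλ^2 - r (dθ/dλ)^2 = 0
d^2θ/dλ^2 + (2/r) (dr/dλ)(dθ/dλ) = 0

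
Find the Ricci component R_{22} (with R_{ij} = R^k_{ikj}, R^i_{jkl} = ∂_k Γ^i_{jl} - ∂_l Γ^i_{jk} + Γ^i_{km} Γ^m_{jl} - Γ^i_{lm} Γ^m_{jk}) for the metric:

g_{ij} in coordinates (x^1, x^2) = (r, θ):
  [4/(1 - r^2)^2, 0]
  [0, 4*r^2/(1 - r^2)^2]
Non-zero Christoffel symbols (Γ^k_{ij} = Γ^k_{ji}):
Γ^r_{r r} = 2*r/(1 - r^2)
Γ^r_{θ θ} = (r^3 + r)/(r^2 - 1)
Γ^θ_{r θ} = (-r^2 - 1)/(r^3 - r)
R^r_{θ r θ} = ∂_r Γ^r_{θ θ} - ∂_θ Γ^r_{θ r} + Γ^r_{r m} Γ^m_{θ θ} - Γ^r_{θ m} Γ^m_{θ r}
  = ((r^4 - 4*r^2 - 1)/(r^2 - 1)^2) - (0) + (-2*r^2*(r^2 + 1)/(r^2 - 1)^2) - (-(r^2 + 1)^2/(r^2 - 1)^2) = -4*r^2/(r^2 - 1)^2
R^θ_{θ θ θ} = 0 (a repeated index in an antisymmetric pair)
R_{θθ} = R^r_{θ r θ} + R^θ_{θ θ θ} = (-4*r^2/(r^2 - 1)^2) + (0) = -4*r^2/(r^2 - 1)^2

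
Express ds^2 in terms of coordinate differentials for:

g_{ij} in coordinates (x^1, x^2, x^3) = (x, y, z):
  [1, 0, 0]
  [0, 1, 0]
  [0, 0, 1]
ds^2 = g_{ij} dx^i dx^j; only the non-zero components contribute.
ds^2 = dx^2 + dy^2 + dz^2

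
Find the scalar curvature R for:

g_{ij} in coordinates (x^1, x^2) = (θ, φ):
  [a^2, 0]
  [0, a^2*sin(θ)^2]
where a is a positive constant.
Non-zero Christoffel symbols (Γ^k_{ij} = Γ^k_{ji}):
Γ^θ_{φ φ} = -sin(2*θ)/2
Γ^φ_{θ φ} = 1/tan(θ)
Ricci tensor (R_{ij} = R^k_{ikj}): R_{θθ} = 1, R_{θφ} = 0, R_{φφ} = sin(θ)^2
Inverse metric: g^{θθ} = 1/a^2, g^{φφ} = 1/(a^2*sin(θ)^2)
R = g^{ij} R_{ij} = (1/a^2)(1) + (1/(a^2*sin(θ)^2))(sin(θ)^2) = 2/a^2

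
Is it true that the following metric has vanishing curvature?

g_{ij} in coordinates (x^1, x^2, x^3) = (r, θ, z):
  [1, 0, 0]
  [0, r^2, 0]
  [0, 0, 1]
Non-zero Christoffel symbols:
Γ^r_{θ θ} = -r
Γ^θ_{r θ} = 1/r
Ricci tensor: R_{rr} = 0, R_{rθ} = 0, R_{rz} = 0, R_{θθ} = 0, R_{θz} = 0, R_{zz} = 0
All R_{ij} vanish; in 3 dimensions the Riemann tensor is fully determined by the Ricci tensor, so R^i_{jkl} = 0: the metric is flat (curvilinear coordinates on flat space).
Yes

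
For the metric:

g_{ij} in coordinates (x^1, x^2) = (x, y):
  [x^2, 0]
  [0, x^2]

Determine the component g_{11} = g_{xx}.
With x^1 = x, x^2 = y, g_{11} = g_{xx} is the row-1, column-1 entry of the matrix.
g_{11} = x^2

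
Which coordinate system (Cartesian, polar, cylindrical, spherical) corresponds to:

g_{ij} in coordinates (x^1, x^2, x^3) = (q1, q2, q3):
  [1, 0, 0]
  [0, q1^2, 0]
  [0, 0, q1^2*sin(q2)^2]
The line element ds^2 = dq1^2 + q1^2 dq2^2 + q1^2 sin(q2)^2 dq3^2 is dr^2 + r^2 dθ^2 + r^2 sin(θ)^2 dφ^2 with q1 = r, q2 = θ, q3 = φ.
spherical coordinates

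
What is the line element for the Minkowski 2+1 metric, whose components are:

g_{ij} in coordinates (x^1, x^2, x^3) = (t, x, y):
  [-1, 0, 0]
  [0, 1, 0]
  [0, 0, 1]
ds^2 = g_{ij} dx^i dx^j; only the non-zero components contribute.
ds^2 = -dt^2 + dx^2 + dy^2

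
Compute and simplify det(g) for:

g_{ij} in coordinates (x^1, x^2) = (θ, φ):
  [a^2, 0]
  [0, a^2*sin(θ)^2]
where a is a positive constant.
For a 2×2 metric: det(g) = g_{11}·g_{22} - g_{12}·g_{21}
= (a^2)·(a^2*sin(θ)^2) - (0)·(0)
= a^4*sin(θ)^2 - 0
det(g) = a^4*sin(θ)^2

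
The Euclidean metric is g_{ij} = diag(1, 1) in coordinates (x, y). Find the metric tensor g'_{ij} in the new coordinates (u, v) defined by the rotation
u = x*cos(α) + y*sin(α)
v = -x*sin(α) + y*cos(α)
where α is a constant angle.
Invert the transformation: x = u*cos(α) - v*sin(α), y = u*sin(α) + v*cos(α)
g'_{ij} = (∂x^k/∂x'^i)(∂x^l/∂x'^j) g_{kl}; with g_{kl} = δ_{kl} this is Σ_k (∂x^k/∂x'^i)(∂x^k/∂x'^j).
Jacobian: ∂x/∂u = cos(α), ∂x/∂v = -sin(α), ∂y/∂u = sin(α), ∂y/∂v = cos(α)
g'_{uu} = (cos(α))(cos(α)) + (sin(α))(sin(α)) = 1
g'_{uv} = (cos(α))(-sin(α)) + (sin(α))(cos(α)) = 0
g'_{vv} = (-sin(α))(-sin(α)) + (cos(α))(cos(α)) = 1
g'_{ij} = diag(1, 1)
The Euclidean metric is invariant under rotations.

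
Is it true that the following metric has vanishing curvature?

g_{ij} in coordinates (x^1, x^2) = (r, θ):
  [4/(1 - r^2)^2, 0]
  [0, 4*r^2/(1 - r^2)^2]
Non-zero Christoffel symbols:
Γ^r_{r r} = 2*r/(1 - r^2)
Γ^r_{θ θ} = (r^3 + r)/(r^2 - 1)
Γ^θ_{r θ} = (-r^2 - 1)/(r^3 - r)
Ricci tensor: R_{rr} = -4/(r^2 - 1)^2, R_{rθ} = 0, R_{θθ} = -4*r^2/(r^2 - 1)^2
The Ricci tensor is non-zero, so the Riemann tensor is non-zero: not flat.
No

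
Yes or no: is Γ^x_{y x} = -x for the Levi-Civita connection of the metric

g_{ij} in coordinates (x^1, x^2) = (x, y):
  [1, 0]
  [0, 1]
Γ^x_{y x} = (1/2) g^{xx} (∂_y g_{xx} + ∂_x g_{xy} - ∂_x g_{yx}) = (1/2)(1)((0) + (0) - (0)) = 0
This differs from the proposed value -x.
No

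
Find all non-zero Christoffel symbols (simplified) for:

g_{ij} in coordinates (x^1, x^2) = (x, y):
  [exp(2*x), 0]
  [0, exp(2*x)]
Using Γ^k_{ij} = (1/2) g^{km} (∂_i g_{mj} + ∂_j g_{mi} - ∂_m g_{ij}); the metric is diagonal, so only the m = k term contributes.
Non-zero symbols (using the symmetry Γ^k_{ij} = Γ^k_{ji}):
Γ^x_{x x} = (1/2) g^{xx} (∂_x g_{xx} + ∂_x g_{xx} - ∂_x g_{xx}) = (1/2)(exp(-2*x))((2*exp(2*x)) + (2*exp(2*x)) - (2*exp(2*x))) = 1
Γ^x_{y y} = (1/2) g^{xx} (∂_y g_{xy} + ∂_y g_{xy} - ∂_x g_{yy}) = (1/2)(exp(-2*x))((0) + (0) - (2*exp(2*x))) = -1
Γ^y_{x y} = (1/2) g^{yy} (∂_x g_{yy} + ∂_y g_{yx} - ∂_y g_{xy}) = (1/2)(exp(-2*x))((2*exp(2*x)) + (0) - (0)) = 1
All other Christoffel symbols are zero.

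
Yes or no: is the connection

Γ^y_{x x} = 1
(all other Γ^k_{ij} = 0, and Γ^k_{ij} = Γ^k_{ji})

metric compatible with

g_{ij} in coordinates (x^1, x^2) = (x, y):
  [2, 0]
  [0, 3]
Using ∇_k g_{ij} = ∂_k g_{ij} - Γ^m_{ki} g_{mj} - Γ^m_{kj} g_{im}:
∇_x g_{xy} = (0) - (3) - (0) = -3 ≠ 0
So the connection is not metric compatible (it is not the Levi-Civita connection).
No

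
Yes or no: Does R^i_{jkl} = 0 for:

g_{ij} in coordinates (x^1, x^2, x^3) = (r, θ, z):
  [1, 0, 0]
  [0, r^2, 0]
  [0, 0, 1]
Non-zero Christoffel symbols:
Γ^r_{θ θ} = -r
Γ^θ_{r θ} = 1/r
Ricci tensor: R_{rr} = 0, R_{rθ} = 0, R_{rz} = 0, R_{θθ} = 0, R_{θz} = 0, R_{zz} = 0
All R_{ij} vanish; in 3 dimensions the Riemann tensor is fully determined by the Ricci tensor, so R^i_{jkl} = 0: the metric is flat (curvilinear coordinates on flat space).
Yes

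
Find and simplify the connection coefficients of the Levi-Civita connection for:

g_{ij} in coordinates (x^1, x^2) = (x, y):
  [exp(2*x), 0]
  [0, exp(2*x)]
Using Γ^k_{ij} = (1/2) g^{km} (∂_i g_{mj} + ∂_j g_{mi} - ∂_m g_{ij}); the metric is diagonal, so only the m = k term contributes.
Non-zero symbols (using the symmetry Γ^k_{ij} = Γ^k_{ji}):
Γ^x_{x x} = (1/2) g^{xx} (∂_x g_{xx} + ∂_x g_{xx} - ∂_x g_{xx}) = (1/2)(exp(-2*x))((2*exp(2*x)) + (2*exp(2*x)) - (2*exp(2*x))) = 1
Γ^x_{y y} = (1/2) g^{xx} (∂_y g_{xy} + ∂_y g_{xy} - ∂_x g_{yy}) = (1/2)(exp(-2*x))((0) + (0) - (2*exp(2*x))) = -1
Γ^y_{x y} = (1/2) g^{yy} (∂_x g_{yy} + ∂_y g_{yx} - ∂_y g_{xy}) = (1/2)(exp(-2*x))((2*exp(2*x)) + (0) - (0)) = 1
All other Christoffel symbols are zero.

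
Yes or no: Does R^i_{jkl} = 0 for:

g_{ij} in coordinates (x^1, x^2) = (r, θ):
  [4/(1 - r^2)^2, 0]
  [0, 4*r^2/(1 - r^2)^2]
Non-zero Christoffel symbols:
Γ^r_{r r} = 2*r/(1 - r^2)
Γ^r_{θ θ} = (r^3 + r)/(r^2 - 1)
Γ^θ_{r θ} = (-r^2 - 1)/(r^3 - r)
Ricci tensor: R_{rr} = -4/(r^2 - 1)^2, R_{rθ} = 0, R_{θθ} = -4*r^2/(r^2 - 1)^2
The Ricci tensor is non-zero, so the Riemann tensor is non-zero: not flat.
No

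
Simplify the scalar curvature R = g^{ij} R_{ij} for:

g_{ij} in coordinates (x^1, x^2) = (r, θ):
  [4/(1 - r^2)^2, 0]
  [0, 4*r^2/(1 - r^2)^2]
Non-zero Christoffel symbols (Γ^k_{ij} = Γ^k_{ji}):
Γ^r_{r r} = 2*r/(1 - r^2)
Γ^r_{θ θ} = (r^3 + r)/(r^2 - 1)
Γ^θ_{r θ} = (-r^2 - 1)/(r^3 - r)
Ricci tensor (R_{ij} = R^k_{ikj}): R_{rr} = -4/(r^2 - 1)^2, R_{rθ} = 0, R_{θθ} = -4*r^2/(r^2 - 1)^2
Inverse metric: g^{rr} = (1 - r^2)^2/4, g^{θθ} = (1 - r^2)^2/(4*r^2)
R = g^{ij} R_{ij} = ((1 - r^2)^2/4)(-4/(r^2 - 1)^2) + ((1 - r^2)^2/(4*r^2))(-4*r^2/(r^2 - 1)^2) = -2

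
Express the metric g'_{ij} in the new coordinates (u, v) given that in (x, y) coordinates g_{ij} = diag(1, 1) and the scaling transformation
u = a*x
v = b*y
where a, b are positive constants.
Invert the transformation: x = u/a, y = v/b
g'_{ij} = (∂x^k/∂x'^i)(∂x^l/∂x'^j) g_{kl}; with g_{kl} = δ_{kl} this is Σ_k (∂x^k/∂x'^i)(∂x^k/∂x'^j).
Jacobian: ∂x/∂u = 1/a, ∂x/∂v = 0, ∂y/∂u = 0, ∂y/∂v = 1/b
g'_{uu} = (1/a)(1/a) + (0)(0) = 1/a^2
g'_{uv} = (1/a)(0) + (0)(1/b) = 0
g'_{vv} = (0)(0) + (1/b)(1/b) = 1/b^2
g'_{ij} = diag(1/a^2, 1/b^2)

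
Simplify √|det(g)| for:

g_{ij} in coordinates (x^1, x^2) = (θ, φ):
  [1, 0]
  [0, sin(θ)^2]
det(g) = sin(θ)^2
√|det(g)| = sin(θ) (taking 0 < θ < π so that |sin(θ)| = sin(θ))
Volume element: dV = sin(θ) dθ dφ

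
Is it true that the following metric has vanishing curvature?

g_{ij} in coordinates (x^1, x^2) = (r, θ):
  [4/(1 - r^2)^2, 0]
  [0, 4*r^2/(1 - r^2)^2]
Non-zero Christoffel symbols:
Γ^r_{r r} = 2*r/(1 - r^2)
Γ^r_{θ θ} = (r^3 + r)/(r^2 - 1)
Γ^θ_{r θ} = (-r^2 - 1)/(r^3 - r)
Ricci tensor: R_{rr} = -4/(r^2 - 1)^2, R_{rθ} = 0, R_{θθ} = -4*r^2/(r^2 - 1)^2
The Ricci tensor is non-zero, so the Riemann tensor is non-zero: not flat.
No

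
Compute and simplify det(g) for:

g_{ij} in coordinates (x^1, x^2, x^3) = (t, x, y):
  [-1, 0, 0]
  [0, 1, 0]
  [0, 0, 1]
Diagonal metric: det(g) = g_{11}·g_{22}·g_{33}
= (-1)·(1)·(1)
det(g) = -1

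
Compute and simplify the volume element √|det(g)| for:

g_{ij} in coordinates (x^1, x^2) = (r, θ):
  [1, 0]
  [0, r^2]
det(g) = r^2
√|det(g)| = r
Volume element: dV = r dr dθ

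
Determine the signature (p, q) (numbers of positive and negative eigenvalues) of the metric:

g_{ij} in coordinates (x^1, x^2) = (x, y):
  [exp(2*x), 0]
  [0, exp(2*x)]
The metric is diagonal, so its eigenvalues are the diagonal entries: exp(2*x), exp(2*x) (at a generic point, where coordinate-dependent entries are positive).
2 positive, 0 negative.
(2, 0) - Riemannian (positive definite)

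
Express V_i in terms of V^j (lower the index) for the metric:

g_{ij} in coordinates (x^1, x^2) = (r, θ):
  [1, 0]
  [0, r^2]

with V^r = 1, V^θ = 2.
V_i = g_{ij} V^j:
V_r = (1)(1) + (0)(2) = 1
V_θ = (0)(1) + (r^2)(2) = 2*r^2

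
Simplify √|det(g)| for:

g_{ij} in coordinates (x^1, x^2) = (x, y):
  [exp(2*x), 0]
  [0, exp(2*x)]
det(g) = exp(4*x)
√|det(g)| = exp(2*x)
Volume element: dV = exp(2*x) dx dy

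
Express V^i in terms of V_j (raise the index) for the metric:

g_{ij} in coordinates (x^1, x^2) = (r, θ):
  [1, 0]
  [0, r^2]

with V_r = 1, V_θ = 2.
Inverse metric (diagonal): g^{rr} = 1, g^{θθ} = 1/r^2
V^i = g^{ij} V_j:
V^r = (1)(1) + (0)(2) = 1
V^θ = (0)(1) + (1/r^2)(2) = 2/r^2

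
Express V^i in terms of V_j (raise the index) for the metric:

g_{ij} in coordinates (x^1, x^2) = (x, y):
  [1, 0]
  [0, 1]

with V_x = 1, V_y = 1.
Inverse metric (diagonal): g^{xx} = 1, g^{yy} = 1
V^i = g^{ij} V_j:
V^x = (1)(1) + (0)(1) = 1
V^y = (0)(1) + (1)(1) = 1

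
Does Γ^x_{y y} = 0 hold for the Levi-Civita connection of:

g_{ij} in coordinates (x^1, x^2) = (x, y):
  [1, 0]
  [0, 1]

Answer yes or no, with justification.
Γ^x_{y y} = (1/2) g^{xx} (∂_y g_{xy} + ∂_y g_{xy} - ∂_x g_{yy}) = (1/2)(1)((0) + (0) - (0)) = 0
This equals the proposed value 0.
Yes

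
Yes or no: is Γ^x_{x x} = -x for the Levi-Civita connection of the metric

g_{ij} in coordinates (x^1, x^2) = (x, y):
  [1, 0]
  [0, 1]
Γ^x_{x x} = (1/2) g^{xx} (∂_x g_{xx} + ∂_x g_{xx} - ∂_x g_{xx}) = (1/2)(1)((0) + (0) - (0)) = 0
This differs from the proposed value -x.
No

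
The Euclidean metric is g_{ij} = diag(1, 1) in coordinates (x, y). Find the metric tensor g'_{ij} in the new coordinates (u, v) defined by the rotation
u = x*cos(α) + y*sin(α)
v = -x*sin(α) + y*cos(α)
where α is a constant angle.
Invert the transformation: x = u*cos(α) - v*sin(α), y = u*sin(α) + v*cos(α)
g'_{ij} = (∂x^k/∂x'^i)(∂x^l/∂x'^j) g_{kl}; with g_{kl} = δ_{kl} this is Σ_k (∂x^k/∂x'^i)(∂x^k/∂x'^j).
Jacobian: ∂x/∂u = cos(α), ∂x/∂v = -sin(α), ∂y/∂u = sin(α), ∂y/∂v = cos(α)
g'_{uu} = (cos(α))(cos(α)) + (sin(α))(sin(α)) = 1
g'_{uv} = (cos(α))(-sin(α)) + (sin(α))(cos(α)) = 0
g'_{vv} = (-sin(α))(-sin(α)) + (cos(α))(cos(α)) = 1
g'_{ij} = diag(1, 1)
The Euclidean metric is invariant under rotations.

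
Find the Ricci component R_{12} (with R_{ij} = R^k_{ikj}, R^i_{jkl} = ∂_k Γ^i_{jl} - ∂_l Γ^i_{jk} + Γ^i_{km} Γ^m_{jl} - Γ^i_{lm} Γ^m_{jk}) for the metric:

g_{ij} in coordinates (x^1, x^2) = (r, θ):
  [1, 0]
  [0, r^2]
Non-zero Christoffel symbols (Γ^k_{ij} = Γ^k_{ji}):
Γ^r_{θ θ} = -r
Γ^θ_{r θ} = 1/r
R^r_{r r θ} = 0 (a repeated index in an antisymmetric pair)
R^θ_{r θ θ} = 0 (a repeated index in an antisymmetric pair)
R_{rθ} = R^r_{r r θ} + R^θ_{r θ θ} = (0) + (0) = 0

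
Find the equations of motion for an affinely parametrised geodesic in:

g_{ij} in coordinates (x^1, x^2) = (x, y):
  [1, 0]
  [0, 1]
Geodesic equation: d^2x^k/dλ^2 + Γ^k_{ij} (dx^i/dλ)(dx^j/dλ) = 0.
All Christoffel symbols vanish, so the geodesics are straight lines:
d^2x/dλ^2 = 0
d^2y/dλ^2 = 0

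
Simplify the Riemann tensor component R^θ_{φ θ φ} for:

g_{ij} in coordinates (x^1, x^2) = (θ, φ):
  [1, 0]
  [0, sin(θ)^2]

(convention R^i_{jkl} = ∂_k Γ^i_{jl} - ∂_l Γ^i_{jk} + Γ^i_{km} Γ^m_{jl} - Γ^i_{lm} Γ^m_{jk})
Non-zero Christoffel symbols (Γ^k_{ij} = Γ^k_{ji}):
Γ^θ_{φ φ} = -sin(2*θ)/2
Γ^φ_{θ φ} = 1/tan(θ)
R^θ_{φ θ φ} = ∂_θ Γ^θ_{φ φ} - ∂_φ Γ^θ_{φ θ} + Γ^θ_{θ m} Γ^m_{φ φ} - Γ^θ_{φ m} Γ^m_{φ θ}
  = (-cos(2*θ)) - (0) + (0) - (-cos(θ)^2) = sin(θ)^2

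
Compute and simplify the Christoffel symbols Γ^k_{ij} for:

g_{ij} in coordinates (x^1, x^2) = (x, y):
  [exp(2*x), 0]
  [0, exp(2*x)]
Using Γ^k_{ij} = (1/2) g^{km} (∂_i g_{mj} + ∂_j g_{mi} - ∂_m g_{ij}); the metric is diagonal, so only the m = k term contributes.
Non-zero symbols (using the symmetry Γ^k_{ij} = Γ^k_{ji}):
Γ^x_{x x} = (1/2) g^{xx} (∂_x g_{xx} + ∂_x g_{xx} - ∂_x g_{xx}) = (1/2)(exp(-2*x))((2*exp(2*x)) + (2*exp(2*x)) - (2*exp(2*x))) = 1
Γ^x_{y y} = (1/2) g^{xx} (∂_y g_{xy} + ∂_y g_{xy} - ∂_x g_{yy}) = (1/2)(exp(-2*x))((0) + (0) - (2*exp(2*x))) = -1
Γ^y_{x y} = (1/2) g^{yy} (∂_x g_{yy} + ∂_y g_{yx} - ∂_y g_{xy}) = (1/2)(exp(-2*x))((2*exp(2*x)) + (0) - (0)) = 1
All other Christoffel symbols are zero.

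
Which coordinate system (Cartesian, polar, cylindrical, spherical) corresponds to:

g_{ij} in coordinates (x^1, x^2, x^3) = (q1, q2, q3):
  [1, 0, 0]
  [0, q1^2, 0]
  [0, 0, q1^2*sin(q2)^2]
The line element ds^2 = dq1^2 + q1^2 dq2^2 + q1^2 sin(q2)^2 dq3^2 is dr^2 + r^2 dθ^2 + r^2 sin(θ)^2 dφ^2 with q1 = r, q2 = θ, q3 = φ.
spherical coordinates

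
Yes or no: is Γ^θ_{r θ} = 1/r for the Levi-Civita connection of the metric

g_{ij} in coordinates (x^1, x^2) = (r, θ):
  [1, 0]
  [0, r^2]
Γ^θ_{r θ} = (1/2) g^{θθ} (∂_r g_{θθ} + ∂_θ g_{θr} - ∂_θ g_{rθ}) = (1/2)(1/r^2)((2*r) + (0) - (0)) = 1/r
This equals the proposed value 1/r.
Yes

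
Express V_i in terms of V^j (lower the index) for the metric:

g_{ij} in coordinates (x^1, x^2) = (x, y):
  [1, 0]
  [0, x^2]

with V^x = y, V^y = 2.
V_i = g_{ij} V^j:
V_x = (1)(y) + (0)(2) = y
V_y = (0)(y) + (x^2)(2) = 2*x^2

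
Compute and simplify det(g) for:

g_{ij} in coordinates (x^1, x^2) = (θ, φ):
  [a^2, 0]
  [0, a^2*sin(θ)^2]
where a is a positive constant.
For a 2×2 metric: det(g) = g_{11}·g_{22} - g_{12}·g_{21}
= (a^2)·(a^2*sin(θ)^2) - (0)·(0)
= a^4*sin(θ)^2 - 0
det(g) = a^4*sin(θ)^2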